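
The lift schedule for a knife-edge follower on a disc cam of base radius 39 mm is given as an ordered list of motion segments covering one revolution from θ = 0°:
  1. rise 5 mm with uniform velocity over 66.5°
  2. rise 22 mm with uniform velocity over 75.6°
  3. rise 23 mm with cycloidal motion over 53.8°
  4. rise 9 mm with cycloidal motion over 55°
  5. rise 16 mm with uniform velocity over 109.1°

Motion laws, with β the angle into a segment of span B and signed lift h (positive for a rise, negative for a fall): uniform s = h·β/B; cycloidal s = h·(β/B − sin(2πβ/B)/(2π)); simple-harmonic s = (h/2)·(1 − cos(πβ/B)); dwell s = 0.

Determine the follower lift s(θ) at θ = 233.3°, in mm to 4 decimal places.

seg 1 [0°–66.5°] uniform, h=5: full span → s += 5 → s = 5.0000
seg 2 [66.5°–142.1°] uniform, h=22: full span → s += 22 → s = 27.0000
seg 3 [142.1°–195.9°] cycloidal, h=23: full span → s += 23 → s = 50.0000
seg 4 [195.9°–250.9°] cycloidal, h=9: θ=233.3° here. β=37.4, B=55. 9·(0.6800 − sin(2π·0.6800)/(2π)) = 7.4161 → s = 57.4161

57.4161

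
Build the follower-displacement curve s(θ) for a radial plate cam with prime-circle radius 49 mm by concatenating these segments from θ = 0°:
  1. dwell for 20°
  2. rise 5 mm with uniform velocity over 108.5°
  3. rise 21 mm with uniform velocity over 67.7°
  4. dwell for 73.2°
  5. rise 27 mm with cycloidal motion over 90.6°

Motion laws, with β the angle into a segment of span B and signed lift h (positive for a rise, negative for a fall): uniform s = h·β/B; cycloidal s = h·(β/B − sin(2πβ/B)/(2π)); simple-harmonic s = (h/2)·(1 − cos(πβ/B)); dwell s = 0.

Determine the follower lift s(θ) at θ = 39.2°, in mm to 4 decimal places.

seg 1 [0°–20°] dwell: s stays 0.0000
seg 2 [20°–128.5°] uniform, h=5: θ=39.2° here. β=19.2, B=108.5. 5·19.2/108.5 = 0.8848 → s = 0.8848

0.8848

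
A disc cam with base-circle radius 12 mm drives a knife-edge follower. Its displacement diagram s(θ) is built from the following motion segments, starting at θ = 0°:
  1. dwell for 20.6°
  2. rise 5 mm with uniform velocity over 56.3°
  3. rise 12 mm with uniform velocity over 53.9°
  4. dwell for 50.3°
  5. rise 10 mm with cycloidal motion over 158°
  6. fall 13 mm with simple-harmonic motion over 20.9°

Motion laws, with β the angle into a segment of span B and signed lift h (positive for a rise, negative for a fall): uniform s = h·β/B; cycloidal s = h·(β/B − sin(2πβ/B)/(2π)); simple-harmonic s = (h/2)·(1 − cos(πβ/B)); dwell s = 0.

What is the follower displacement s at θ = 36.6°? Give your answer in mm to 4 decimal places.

seg 1 [0°–20.6°] dwell: s stays 0.0000
seg 2 [20.6°–76.9°] uniform, h=5: θ=36.6° here. β=16, B=56.3. 5·16/56.3 = 1.4210 → s = 1.4210

1.4210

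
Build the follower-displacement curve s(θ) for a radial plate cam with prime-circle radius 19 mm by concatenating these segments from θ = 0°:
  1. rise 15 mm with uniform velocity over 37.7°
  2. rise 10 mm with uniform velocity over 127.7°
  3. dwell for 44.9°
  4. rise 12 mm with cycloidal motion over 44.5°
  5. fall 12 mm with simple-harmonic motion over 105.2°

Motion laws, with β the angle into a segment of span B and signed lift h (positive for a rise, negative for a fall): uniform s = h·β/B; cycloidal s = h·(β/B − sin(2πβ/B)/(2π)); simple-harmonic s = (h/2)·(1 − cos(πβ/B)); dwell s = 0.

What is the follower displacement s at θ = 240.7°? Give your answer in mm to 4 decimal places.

seg 1 [0°–37.7°] uniform, h=15: full span → s += 15 → s = 15.0000
seg 2 [37.7°–165.4°] uniform, h=10: full span → s += 10 → s = 25.0000
seg 3 [165.4°–210.3°] dwell: s stays 25.0000
seg 4 [210.3°–254.8°] cycloidal, h=12: θ=240.7° here. β=30.4, B=44.5. 12·(0.6831 − sin(2π·0.6831)/(2π)) = 9.9416 → s = 34.9416

34.9416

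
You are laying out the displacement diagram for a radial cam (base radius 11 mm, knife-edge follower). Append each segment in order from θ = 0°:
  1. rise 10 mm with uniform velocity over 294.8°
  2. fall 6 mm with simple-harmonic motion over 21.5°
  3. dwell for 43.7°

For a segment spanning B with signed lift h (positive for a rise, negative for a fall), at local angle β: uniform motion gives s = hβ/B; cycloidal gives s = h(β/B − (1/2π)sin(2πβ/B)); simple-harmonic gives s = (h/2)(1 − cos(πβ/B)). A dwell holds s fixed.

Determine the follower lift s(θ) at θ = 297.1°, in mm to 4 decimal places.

seg 1 [0°–294.8°] uniform, h=10: full span → s += 10 → s = 10.0000
seg 2 [294.8°–316.3°] simple-harmonic, h=-6: θ=297.1° here. β=2.3, B=21.5. -6/2·(1 − cos(π·0.1070)) = -0.1678 → s = 9.8322

9.8322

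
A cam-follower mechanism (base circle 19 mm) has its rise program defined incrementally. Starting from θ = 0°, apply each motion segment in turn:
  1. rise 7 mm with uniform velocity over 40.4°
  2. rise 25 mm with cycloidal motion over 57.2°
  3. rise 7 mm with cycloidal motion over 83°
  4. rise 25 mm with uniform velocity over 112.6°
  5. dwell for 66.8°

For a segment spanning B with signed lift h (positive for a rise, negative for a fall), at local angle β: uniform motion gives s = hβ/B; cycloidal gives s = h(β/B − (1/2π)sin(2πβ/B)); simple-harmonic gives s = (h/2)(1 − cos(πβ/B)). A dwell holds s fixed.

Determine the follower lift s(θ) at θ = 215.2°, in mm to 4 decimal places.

seg 1 [0°–40.4°] uniform, h=7: full span → s += 7 → s = 7.0000
seg 2 [40.4°–97.6°] cycloidal, h=25: full span → s += 25 → s = 32.0000
seg 3 [97.6°–180.6°] cycloidal, h=7: full span → s += 7 → s = 39.0000
seg 4 [180.6°–293.2°] uniform, h=25: θ=215.2° here. β=34.6, B=112.6. 25·34.6/112.6 = 7.6821 → s = 46.6821

46.6821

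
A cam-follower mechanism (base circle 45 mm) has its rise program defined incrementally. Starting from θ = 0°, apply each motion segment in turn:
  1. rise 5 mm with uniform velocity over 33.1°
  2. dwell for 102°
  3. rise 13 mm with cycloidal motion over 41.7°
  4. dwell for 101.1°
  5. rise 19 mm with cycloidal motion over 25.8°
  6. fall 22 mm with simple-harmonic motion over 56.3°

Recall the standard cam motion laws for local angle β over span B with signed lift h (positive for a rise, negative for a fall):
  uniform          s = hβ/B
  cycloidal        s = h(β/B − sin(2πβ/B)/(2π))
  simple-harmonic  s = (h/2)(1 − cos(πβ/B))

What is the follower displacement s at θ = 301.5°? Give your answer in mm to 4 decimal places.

seg 1 [0°–33.1°] uniform, h=5: full span → s += 5 → s = 5.0000
seg 2 [33.1°–135.1°] dwell: s stays 5.0000
seg 3 [135.1°–176.8°] cycloidal, h=13: full span → s += 13 → s = 18.0000
seg 4 [176.8°–277.9°] dwell: s stays 18.0000
seg 5 [277.9°–303.7°] cycloidal, h=19: θ=301.5° here. β=23.6, B=25.8. 19·(0.9147 − sin(2π·0.9147)/(2π)) = 18.9236 → s = 36.9236

36.9236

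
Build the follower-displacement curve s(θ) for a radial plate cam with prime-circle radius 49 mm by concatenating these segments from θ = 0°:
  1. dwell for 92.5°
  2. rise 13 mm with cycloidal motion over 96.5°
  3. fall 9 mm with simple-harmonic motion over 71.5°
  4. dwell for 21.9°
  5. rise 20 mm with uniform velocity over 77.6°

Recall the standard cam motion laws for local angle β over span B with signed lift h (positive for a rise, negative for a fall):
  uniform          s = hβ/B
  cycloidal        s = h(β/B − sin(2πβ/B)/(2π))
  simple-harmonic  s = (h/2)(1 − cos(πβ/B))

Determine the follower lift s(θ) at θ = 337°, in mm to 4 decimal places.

seg 1 [0°–92.5°] dwell: s stays 0.0000
seg 2 [92.5°–189°] cycloidal, h=13: full span → s += 13 → s = 13.0000
seg 3 [189°–260.5°] simple-harmonic, h=-9: full span → s += -9 → s = 4.0000
seg 4 [260.5°–282.4°] dwell: s stays 4.0000
seg 5 [282.4°–360°] uniform, h=20: θ=337° here. β=54.6, B=77.6. 20·54.6/77.6 = 14.0722 → s = 18.0722

18.0722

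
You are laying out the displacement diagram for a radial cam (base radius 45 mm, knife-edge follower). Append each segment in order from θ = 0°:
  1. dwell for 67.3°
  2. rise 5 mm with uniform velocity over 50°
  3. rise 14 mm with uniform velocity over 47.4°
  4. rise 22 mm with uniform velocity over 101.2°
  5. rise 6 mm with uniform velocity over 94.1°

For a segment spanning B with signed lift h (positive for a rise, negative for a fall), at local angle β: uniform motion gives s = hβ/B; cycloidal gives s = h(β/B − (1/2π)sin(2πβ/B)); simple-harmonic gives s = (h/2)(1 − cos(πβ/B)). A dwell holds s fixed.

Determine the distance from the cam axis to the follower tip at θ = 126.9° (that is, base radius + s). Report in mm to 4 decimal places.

seg 1 [0°–67.3°] dwell: s stays 0.0000
seg 2 [67.3°–117.3°] uniform, h=5: full span → s += 5 → s = 5.0000
seg 3 [117.3°–164.7°] uniform, h=14: θ=126.9° here. β=9.6, B=47.4. 14·9.6/47.4 = 2.8354 → s = 7.8354
radial distance = base radius + s = 45 + 7.8354 = 52.8354

52.8354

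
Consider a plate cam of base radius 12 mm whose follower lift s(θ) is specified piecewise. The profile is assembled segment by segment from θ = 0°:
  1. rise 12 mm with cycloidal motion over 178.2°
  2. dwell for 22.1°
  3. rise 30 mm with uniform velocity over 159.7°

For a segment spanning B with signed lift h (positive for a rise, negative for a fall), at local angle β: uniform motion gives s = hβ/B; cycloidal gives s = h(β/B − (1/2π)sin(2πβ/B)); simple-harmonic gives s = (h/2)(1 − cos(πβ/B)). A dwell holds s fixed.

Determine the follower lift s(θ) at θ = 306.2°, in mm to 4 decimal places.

seg 1 [0°–178.2°] cycloidal, h=12: full span → s += 12 → s = 12.0000
seg 2 [178.2°–200.3°] dwell: s stays 12.0000
seg 3 [200.3°–360°] uniform, h=30: θ=306.2° here. β=105.9, B=159.7. 30·105.9/159.7 = 19.8936 → s = 31.8936

31.8936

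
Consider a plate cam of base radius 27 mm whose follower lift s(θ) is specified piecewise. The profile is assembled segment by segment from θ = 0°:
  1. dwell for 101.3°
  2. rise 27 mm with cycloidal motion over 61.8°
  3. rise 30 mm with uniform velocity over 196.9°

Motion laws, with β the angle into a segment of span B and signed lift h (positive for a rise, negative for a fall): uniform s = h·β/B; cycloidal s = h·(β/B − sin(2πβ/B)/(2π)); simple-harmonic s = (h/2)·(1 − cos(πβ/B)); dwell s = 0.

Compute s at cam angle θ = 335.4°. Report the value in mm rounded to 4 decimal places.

seg 1 [0°–101.3°] dwell: s stays 0.0000
seg 2 [101.3°–163.1°] cycloidal, h=27: full span → s += 27 → s = 27.0000
seg 3 [163.1°–360°] uniform, h=30: θ=335.4° here. β=172.3, B=196.9. 30·172.3/196.9 = 26.2519 → s = 53.2519

53.2519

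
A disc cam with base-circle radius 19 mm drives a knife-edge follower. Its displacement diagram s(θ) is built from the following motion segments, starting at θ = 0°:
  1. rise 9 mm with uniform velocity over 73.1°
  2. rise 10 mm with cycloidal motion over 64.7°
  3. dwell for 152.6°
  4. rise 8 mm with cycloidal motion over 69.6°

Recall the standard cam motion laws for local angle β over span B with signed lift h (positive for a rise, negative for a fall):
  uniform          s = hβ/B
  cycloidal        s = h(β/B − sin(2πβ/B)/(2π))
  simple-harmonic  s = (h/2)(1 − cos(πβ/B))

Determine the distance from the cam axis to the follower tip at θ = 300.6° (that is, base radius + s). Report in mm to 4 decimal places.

seg 1 [0°–73.1°] uniform, h=9: full span → s += 9 → s = 9.0000
seg 2 [73.1°–137.8°] cycloidal, h=10: full span → s += 10 → s = 19.0000
seg 3 [137.8°–290.4°] dwell: s stays 19.0000
seg 4 [290.4°–360°] cycloidal, h=8: θ=300.6° here. β=10.2, B=69.6. 8·(0.1466 − sin(2π·0.1466)/(2π)) = 0.1588 → s = 19.1588
radial distance = base radius + s = 19 + 19.1588 = 38.1588

38.1588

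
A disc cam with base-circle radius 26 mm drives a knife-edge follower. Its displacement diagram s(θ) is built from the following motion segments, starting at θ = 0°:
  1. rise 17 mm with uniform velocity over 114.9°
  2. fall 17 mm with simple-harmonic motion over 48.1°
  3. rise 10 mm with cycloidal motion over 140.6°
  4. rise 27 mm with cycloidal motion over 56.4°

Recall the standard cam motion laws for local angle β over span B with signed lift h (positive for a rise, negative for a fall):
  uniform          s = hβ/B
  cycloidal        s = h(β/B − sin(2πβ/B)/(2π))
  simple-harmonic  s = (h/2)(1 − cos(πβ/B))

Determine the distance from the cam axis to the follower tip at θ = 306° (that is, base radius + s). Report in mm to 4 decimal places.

seg 1 [0°–114.9°] uniform, h=17: full span → s += 17 → s = 17.0000
seg 2 [114.9°–163°] simple-harmonic, h=-17: full span → s += -17 → s = 0.0000
seg 3 [163°–303.6°] cycloidal, h=10: full span → s += 10 → s = 10.0000
seg 4 [303.6°–360°] cycloidal, h=27: θ=306° here. β=2.4, B=56.4. 27·(0.0426 − sin(2π·0.0426)/(2π)) = 0.0136 → s = 10.0136
radial distance = base radius + s = 26 + 10.0136 = 36.0136

36.0136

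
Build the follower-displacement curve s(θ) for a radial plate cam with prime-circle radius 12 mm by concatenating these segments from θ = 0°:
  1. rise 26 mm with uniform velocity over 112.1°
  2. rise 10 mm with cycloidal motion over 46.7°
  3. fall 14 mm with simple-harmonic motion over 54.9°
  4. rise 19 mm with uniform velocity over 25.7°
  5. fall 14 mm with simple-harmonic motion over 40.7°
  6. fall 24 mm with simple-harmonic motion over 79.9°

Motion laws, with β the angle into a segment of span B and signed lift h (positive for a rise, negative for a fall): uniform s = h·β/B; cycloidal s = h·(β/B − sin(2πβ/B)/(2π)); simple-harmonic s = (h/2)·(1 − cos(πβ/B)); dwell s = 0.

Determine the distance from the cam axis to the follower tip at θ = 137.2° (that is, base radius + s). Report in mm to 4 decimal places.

seg 1 [0°–112.1°] uniform, h=26: full span → s += 26 → s = 26.0000
seg 2 [112.1°–158.8°] cycloidal, h=10: θ=137.2° here. β=25.1, B=46.7. 10·(0.5375 − sin(2π·0.5375)/(2π)) = 5.7460 → s = 31.7460
radial distance = base radius + s = 12 + 31.7460 = 43.7460

43.7460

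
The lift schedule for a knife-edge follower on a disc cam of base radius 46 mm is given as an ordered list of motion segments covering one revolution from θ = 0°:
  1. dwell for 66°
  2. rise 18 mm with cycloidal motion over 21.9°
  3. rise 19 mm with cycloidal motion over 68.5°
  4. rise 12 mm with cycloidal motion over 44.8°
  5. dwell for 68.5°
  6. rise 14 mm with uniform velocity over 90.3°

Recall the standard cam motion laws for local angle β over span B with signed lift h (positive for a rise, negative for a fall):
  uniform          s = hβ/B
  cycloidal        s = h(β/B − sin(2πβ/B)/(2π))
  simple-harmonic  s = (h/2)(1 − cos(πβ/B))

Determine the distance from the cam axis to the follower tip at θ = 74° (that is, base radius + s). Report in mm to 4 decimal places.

seg 1 [0°–66°] dwell: s stays 0.0000
seg 2 [66°–87.9°] cycloidal, h=18: θ=74° here. β=8, B=21.9. 18·(0.3653 − sin(2π·0.3653)/(2π)) = 4.4300 → s = 4.4300
radial distance = base radius + s = 46 + 4.4300 = 50.4300

50.4300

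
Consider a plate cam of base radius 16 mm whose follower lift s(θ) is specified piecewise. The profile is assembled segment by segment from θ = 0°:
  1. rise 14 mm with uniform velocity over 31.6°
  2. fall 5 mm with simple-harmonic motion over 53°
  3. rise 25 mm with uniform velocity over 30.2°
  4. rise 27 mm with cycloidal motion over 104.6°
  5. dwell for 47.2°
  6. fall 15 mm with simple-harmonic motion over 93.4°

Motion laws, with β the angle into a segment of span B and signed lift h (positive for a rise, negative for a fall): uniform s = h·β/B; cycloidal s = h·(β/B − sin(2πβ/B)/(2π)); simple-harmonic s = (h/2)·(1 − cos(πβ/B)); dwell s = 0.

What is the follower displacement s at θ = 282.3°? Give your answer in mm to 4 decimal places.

seg 1 [0°–31.6°] uniform, h=14: full span → s += 14 → s = 14.0000
seg 2 [31.6°–84.6°] simple-harmonic, h=-5: full span → s += -5 → s = 9.0000
seg 3 [84.6°–114.8°] uniform, h=25: full span → s += 25 → s = 34.0000
seg 4 [114.8°–219.4°] cycloidal, h=27: full span → s += 27 → s = 61.0000
seg 5 [219.4°–266.6°] dwell: s stays 61.0000
seg 6 [266.6°–360°] simple-harmonic, h=-15: θ=282.3° here. β=15.7, B=93.4. -15/2·(1 − cos(π·0.1681)) = -1.0217 → s = 59.9783

59.9783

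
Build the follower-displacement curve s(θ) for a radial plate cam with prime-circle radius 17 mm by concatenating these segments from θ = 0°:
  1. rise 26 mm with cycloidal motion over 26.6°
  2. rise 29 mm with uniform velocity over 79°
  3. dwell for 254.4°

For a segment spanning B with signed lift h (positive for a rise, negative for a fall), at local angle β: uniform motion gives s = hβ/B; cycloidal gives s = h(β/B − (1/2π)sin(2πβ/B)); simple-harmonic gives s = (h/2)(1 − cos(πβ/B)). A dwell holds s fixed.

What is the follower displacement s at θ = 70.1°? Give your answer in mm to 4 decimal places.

seg 1 [0°–26.6°] cycloidal, h=26: full span → s += 26 → s = 26.0000
seg 2 [26.6°–105.6°] uniform, h=29: θ=70.1° here. β=43.5, B=79. 29·43.5/79 = 15.9684 → s = 41.9684

41.9684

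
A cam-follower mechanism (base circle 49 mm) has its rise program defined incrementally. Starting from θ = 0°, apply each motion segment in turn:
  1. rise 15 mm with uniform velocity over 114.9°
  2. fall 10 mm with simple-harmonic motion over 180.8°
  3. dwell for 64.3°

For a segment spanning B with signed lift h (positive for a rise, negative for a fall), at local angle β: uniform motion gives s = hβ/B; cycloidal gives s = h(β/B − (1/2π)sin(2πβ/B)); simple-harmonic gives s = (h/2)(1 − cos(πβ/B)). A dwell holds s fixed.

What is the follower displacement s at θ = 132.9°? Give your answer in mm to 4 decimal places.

seg 1 [0°–114.9°] uniform, h=15: full span → s += 15 → s = 15.0000
seg 2 [114.9°–295.7°] simple-harmonic, h=-10: θ=132.9° here. β=18, B=180.8. -10/2·(1 − cos(π·0.0996)) = -0.2426 → s = 14.7574

14.7574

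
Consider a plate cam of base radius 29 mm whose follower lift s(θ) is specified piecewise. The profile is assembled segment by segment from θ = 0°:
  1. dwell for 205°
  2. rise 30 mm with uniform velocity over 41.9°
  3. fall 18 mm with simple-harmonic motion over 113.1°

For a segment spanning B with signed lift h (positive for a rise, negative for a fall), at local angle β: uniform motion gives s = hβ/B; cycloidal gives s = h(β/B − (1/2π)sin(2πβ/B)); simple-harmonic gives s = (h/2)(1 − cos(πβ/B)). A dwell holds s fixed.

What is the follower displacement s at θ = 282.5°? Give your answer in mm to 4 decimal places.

seg 1 [0°–205°] dwell: s stays 0.0000
seg 2 [205°–246.9°] uniform, h=30: full span → s += 30 → s = 30.0000
seg 3 [246.9°–360°] simple-harmonic, h=-18: θ=282.5° here. β=35.6, B=113.1. -18/2·(1 − cos(π·0.3148)) = -4.0533 → s = 25.9467

25.9467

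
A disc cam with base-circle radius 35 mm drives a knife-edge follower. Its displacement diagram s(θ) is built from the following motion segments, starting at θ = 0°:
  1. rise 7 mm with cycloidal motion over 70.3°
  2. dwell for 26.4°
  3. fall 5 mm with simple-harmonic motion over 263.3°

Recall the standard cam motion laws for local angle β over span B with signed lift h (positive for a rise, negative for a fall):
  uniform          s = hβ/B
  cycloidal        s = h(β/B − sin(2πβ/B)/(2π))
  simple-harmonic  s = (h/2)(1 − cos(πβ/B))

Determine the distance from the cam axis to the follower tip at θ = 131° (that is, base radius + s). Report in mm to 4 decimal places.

seg 1 [0°–70.3°] cycloidal, h=7: full span → s += 7 → s = 7.0000
seg 2 [70.3°–96.7°] dwell: s stays 7.0000
seg 3 [96.7°–360°] simple-harmonic, h=-5: θ=131° here. β=34.3, B=263.3. -5/2·(1 − cos(π·0.1303)) = -0.2065 → s = 6.7935
radial distance = base radius + s = 35 + 6.7935 = 41.7935

41.7935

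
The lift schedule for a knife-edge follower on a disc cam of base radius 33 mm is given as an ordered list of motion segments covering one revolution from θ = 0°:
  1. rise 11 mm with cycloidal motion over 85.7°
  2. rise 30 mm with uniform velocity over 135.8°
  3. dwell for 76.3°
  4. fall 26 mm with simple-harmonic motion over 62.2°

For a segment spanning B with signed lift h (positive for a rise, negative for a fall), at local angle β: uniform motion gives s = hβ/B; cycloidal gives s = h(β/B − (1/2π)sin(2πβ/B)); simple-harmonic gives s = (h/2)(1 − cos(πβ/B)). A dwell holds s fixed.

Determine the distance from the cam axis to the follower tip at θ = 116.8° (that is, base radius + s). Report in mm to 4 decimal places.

seg 1 [0°–85.7°] cycloidal, h=11: full span → s += 11 → s = 11.0000
seg 2 [85.7°–221.5°] uniform, h=30: θ=116.8° here. β=31.1, B=135.8. 30·31.1/135.8 = 6.8704 → s = 17.8704
radial distance = base radius + s = 33 + 17.8704 = 50.8704

50.8704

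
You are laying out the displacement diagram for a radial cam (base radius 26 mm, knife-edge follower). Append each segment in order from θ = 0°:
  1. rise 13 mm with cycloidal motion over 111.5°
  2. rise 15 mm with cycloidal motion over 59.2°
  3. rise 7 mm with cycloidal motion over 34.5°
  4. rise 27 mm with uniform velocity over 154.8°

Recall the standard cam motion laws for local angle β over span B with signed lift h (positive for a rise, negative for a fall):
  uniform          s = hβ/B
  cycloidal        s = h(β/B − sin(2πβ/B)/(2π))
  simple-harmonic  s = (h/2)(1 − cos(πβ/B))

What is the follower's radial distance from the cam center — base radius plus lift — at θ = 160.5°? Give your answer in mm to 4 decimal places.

seg 1 [0°–111.5°] cycloidal, h=13: full span → s += 13 → s = 13.0000
seg 2 [111.5°–170.7°] cycloidal, h=15: θ=160.5° here. β=49, B=59.2. 15·(0.8277 − sin(2π·0.8277)/(2π)) = 14.5240 → s = 27.5240
radial distance = base radius + s = 26 + 27.5240 = 53.5240

53.5240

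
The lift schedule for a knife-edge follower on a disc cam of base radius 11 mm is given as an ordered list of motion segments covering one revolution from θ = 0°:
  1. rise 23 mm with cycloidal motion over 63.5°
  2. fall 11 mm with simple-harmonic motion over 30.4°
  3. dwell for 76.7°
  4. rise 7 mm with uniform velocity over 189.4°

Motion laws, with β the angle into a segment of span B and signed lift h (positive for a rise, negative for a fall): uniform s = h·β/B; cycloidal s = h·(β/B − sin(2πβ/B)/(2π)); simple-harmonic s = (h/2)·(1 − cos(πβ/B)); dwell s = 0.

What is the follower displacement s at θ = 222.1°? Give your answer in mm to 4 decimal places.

seg 1 [0°–63.5°] cycloidal, h=23: full span → s += 23 → s = 23.0000
seg 2 [63.5°–93.9°] simple-harmonic, h=-11: full span → s += -11 → s = 12.0000
seg 3 [93.9°–170.6°] dwell: s stays 12.0000
seg 4 [170.6°–360°] uniform, h=7: θ=222.1° here. β=51.5, B=189.4. 7·51.5/189.4 = 1.9034 → s = 13.9034

13.9034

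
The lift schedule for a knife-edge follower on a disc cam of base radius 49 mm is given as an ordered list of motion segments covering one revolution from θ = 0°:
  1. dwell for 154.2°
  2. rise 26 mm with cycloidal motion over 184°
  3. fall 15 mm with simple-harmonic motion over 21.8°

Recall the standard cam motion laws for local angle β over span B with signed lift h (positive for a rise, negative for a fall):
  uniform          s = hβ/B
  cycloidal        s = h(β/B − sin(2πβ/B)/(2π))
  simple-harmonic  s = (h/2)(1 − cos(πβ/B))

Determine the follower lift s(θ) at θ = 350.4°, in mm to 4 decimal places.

seg 1 [0°–154.2°] dwell: s stays 0.0000
seg 2 [154.2°–338.2°] cycloidal, h=26: full span → s += 26 → s = 26.0000
seg 3 [338.2°–360°] simple-harmonic, h=-15: θ=350.4° here. β=12.2, B=21.8. -15/2·(1 − cos(π·0.5596)) = -8.8969 → s = 17.1031

17.1031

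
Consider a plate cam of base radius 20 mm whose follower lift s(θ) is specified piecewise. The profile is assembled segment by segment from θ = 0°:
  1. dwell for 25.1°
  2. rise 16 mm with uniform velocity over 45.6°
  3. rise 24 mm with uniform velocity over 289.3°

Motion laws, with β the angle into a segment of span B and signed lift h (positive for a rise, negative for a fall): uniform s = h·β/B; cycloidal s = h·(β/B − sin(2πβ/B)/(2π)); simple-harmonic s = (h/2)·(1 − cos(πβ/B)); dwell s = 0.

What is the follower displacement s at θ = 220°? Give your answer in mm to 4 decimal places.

seg 1 [0°–25.1°] dwell: s stays 0.0000
seg 2 [25.1°–70.7°] uniform, h=16: full span → s += 16 → s = 16.0000
seg 3 [70.7°–360°] uniform, h=24: θ=220° here. β=149.3, B=289.3. 24·149.3/289.3 = 12.3858 → s = 28.3858

28.3858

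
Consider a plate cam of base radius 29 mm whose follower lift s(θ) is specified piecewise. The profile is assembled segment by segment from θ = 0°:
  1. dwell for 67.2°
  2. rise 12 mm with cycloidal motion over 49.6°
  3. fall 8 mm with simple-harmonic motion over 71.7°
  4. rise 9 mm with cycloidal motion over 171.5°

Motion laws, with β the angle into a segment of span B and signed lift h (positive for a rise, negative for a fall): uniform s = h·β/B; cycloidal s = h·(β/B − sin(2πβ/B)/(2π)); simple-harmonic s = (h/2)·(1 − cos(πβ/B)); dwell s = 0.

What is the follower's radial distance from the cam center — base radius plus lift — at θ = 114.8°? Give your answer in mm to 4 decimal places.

seg 1 [0°–67.2°] dwell: s stays 0.0000
seg 2 [67.2°–116.8°] cycloidal, h=12: θ=114.8° here. β=47.6, B=49.6. 12·(0.9597 − sin(2π·0.9597)/(2π)) = 11.9948 → s = 11.9948
radial distance = base radius + s = 29 + 11.9948 = 40.9948

40.9948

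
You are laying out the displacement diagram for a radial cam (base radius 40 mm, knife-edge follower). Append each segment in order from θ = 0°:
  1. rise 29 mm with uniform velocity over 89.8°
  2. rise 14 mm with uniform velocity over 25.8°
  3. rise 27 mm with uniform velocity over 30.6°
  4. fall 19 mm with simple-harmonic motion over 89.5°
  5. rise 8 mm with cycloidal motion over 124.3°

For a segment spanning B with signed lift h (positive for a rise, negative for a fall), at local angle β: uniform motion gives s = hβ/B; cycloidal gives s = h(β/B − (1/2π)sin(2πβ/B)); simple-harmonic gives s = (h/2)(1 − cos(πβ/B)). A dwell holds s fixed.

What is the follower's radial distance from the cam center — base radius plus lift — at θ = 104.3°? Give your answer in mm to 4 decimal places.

seg 1 [0°–89.8°] uniform, h=29: full span → s += 29 → s = 29.0000
seg 2 [89.8°–115.6°] uniform, h=14: θ=104.3° here. β=14.5, B=25.8. 14·14.5/25.8 = 7.8682 → s = 36.8682
radial distance = base radius + s = 40 + 36.8682 = 76.8682

76.8682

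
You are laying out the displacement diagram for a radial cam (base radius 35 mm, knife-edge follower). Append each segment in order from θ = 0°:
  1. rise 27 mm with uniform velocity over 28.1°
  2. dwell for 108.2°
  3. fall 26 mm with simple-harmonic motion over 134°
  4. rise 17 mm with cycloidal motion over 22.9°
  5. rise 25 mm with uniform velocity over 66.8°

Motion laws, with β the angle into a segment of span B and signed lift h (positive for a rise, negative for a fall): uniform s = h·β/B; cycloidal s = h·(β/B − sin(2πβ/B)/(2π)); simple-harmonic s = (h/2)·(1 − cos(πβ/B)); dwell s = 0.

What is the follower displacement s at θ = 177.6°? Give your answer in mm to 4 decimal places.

seg 1 [0°–28.1°] uniform, h=27: full span → s += 27 → s = 27.0000
seg 2 [28.1°–136.3°] dwell: s stays 27.0000
seg 3 [136.3°–270.3°] simple-harmonic, h=-26: θ=177.6° here. β=41.3, B=134. -26/2·(1 − cos(π·0.3082)) = -5.6325 → s = 21.3675

21.3675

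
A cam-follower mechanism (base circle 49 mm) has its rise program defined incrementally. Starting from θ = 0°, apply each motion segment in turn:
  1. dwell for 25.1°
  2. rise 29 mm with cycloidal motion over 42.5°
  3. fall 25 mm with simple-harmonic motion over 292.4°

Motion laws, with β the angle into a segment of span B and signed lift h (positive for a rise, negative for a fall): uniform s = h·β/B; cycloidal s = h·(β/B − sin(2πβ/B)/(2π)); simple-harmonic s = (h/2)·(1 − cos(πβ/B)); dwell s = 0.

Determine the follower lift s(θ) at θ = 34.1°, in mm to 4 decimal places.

seg 1 [0°–25.1°] dwell: s stays 0.0000
seg 2 [25.1°–67.6°] cycloidal, h=29: θ=34.1° here. β=9, B=42.5. 29·(0.2118 − sin(2π·0.2118)/(2π)) = 1.6582 → s = 1.6582

1.6582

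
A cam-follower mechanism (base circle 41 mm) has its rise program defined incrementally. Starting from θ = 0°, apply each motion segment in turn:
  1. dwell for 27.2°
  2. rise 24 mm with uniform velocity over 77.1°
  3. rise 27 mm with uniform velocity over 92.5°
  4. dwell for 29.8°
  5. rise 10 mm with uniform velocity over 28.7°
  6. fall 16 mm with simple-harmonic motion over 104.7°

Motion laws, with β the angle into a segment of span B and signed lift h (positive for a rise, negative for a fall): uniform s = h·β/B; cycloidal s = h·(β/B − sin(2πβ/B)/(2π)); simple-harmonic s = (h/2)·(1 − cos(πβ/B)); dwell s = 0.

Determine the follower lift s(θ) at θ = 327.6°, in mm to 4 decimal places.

seg 1 [0°–27.2°] dwell: s stays 0.0000
seg 2 [27.2°–104.3°] uniform, h=24: full span → s += 24 → s = 24.0000
seg 3 [104.3°–196.8°] uniform, h=27: full span → s += 27 → s = 51.0000
seg 4 [196.8°–226.6°] dwell: s stays 51.0000
seg 5 [226.6°–255.3°] uniform, h=10: full span → s += 10 → s = 61.0000
seg 6 [255.3°–360°] simple-harmonic, h=-16: θ=327.6° here. β=72.3, B=104.7. -16/2·(1 − cos(π·0.6905)) = -12.5080 → s = 48.4920

48.4920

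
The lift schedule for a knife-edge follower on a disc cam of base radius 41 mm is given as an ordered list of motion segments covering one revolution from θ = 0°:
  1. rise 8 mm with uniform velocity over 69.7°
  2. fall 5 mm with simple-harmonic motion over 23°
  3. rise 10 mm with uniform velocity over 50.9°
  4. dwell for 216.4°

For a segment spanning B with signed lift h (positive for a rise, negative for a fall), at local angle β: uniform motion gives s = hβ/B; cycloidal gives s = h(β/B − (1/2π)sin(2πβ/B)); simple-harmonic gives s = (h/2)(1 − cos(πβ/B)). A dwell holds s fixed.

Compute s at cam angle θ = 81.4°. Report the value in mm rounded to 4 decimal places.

seg 1 [0°–69.7°] uniform, h=8: full span → s += 8 → s = 8.0000
seg 2 [69.7°–92.7°] simple-harmonic, h=-5: θ=81.4° here. β=11.7, B=23. -5/2·(1 − cos(π·0.5087)) = -2.5683 → s = 5.4317

5.4317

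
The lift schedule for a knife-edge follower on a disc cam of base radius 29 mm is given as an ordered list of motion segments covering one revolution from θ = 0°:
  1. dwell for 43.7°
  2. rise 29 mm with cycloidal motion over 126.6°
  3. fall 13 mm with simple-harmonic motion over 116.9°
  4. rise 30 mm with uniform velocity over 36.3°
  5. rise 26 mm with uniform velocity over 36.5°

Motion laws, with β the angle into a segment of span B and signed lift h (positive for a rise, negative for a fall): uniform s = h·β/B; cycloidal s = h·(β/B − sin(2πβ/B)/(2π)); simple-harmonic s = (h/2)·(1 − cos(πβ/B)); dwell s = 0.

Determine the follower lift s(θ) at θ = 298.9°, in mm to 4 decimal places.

seg 1 [0°–43.7°] dwell: s stays 0.0000
seg 2 [43.7°–170.3°] cycloidal, h=29: full span → s += 29 → s = 29.0000
seg 3 [170.3°–287.2°] simple-harmonic, h=-13: full span → s += -13 → s = 16.0000
seg 4 [287.2°–323.5°] uniform, h=30: θ=298.9° here. β=11.7, B=36.3. 30·11.7/36.3 = 9.6694 → s = 25.6694

25.6694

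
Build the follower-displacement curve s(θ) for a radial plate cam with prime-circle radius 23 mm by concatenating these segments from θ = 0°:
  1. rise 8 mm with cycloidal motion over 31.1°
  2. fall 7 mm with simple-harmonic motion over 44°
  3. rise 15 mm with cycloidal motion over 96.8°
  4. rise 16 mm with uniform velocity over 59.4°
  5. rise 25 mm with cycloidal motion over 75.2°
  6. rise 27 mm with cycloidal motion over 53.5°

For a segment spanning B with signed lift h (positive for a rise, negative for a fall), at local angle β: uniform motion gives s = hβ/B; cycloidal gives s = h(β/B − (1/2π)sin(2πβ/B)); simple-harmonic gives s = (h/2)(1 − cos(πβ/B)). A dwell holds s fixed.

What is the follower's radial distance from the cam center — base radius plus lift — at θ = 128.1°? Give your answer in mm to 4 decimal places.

seg 1 [0°–31.1°] cycloidal, h=8: full span → s += 8 → s = 8.0000
seg 2 [31.1°–75.1°] simple-harmonic, h=-7: full span → s += -7 → s = 1.0000
seg 3 [75.1°–171.9°] cycloidal, h=15: θ=128.1° here. β=53, B=96.8. 15·(0.5475 − sin(2π·0.5475)/(2π)) = 8.9151 → s = 9.9151
radial distance = base radius + s = 23 + 9.9151 = 32.9151

32.9151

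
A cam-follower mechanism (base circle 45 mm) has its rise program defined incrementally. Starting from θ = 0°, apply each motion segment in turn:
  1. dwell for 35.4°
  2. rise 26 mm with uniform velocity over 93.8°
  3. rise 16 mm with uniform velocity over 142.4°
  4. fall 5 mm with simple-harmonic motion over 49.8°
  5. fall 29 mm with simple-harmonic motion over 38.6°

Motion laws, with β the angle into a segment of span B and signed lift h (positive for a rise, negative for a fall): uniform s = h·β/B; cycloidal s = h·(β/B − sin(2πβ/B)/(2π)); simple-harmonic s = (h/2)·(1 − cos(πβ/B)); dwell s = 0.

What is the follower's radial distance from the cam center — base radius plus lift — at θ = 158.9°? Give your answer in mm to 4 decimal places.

seg 1 [0°–35.4°] dwell: s stays 0.0000
seg 2 [35.4°–129.2°] uniform, h=26: full span → s += 26 → s = 26.0000
seg 3 [129.2°–271.6°] uniform, h=16: θ=158.9° here. β=29.7, B=142.4. 16·29.7/142.4 = 3.3371 → s = 29.3371
radial distance = base radius + s = 45 + 29.3371 = 74.3371

74.3371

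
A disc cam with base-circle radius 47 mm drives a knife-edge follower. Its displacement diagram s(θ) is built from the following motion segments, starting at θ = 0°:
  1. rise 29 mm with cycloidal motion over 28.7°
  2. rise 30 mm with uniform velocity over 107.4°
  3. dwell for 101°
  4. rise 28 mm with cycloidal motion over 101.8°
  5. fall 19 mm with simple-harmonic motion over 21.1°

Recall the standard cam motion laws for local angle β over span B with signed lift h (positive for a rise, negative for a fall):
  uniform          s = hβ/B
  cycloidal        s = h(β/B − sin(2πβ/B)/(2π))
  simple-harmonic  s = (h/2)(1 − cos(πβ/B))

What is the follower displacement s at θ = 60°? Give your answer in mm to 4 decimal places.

seg 1 [0°–28.7°] cycloidal, h=29: full span → s += 29 → s = 29.0000
seg 2 [28.7°–136.1°] uniform, h=30: θ=60° here. β=31.3, B=107.4. 30·31.3/107.4 = 8.7430 → s = 37.7430

37.7430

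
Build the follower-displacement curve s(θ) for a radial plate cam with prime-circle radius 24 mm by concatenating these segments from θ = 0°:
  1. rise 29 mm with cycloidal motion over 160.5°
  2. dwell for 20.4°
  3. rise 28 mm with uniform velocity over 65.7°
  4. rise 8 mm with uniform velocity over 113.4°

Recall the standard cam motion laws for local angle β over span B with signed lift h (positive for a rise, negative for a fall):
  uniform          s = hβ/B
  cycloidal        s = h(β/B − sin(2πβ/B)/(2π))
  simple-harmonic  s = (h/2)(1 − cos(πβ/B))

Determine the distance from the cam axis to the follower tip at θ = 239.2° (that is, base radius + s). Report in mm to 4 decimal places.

seg 1 [0°–160.5°] cycloidal, h=29: full span → s += 29 → s = 29.0000
seg 2 [160.5°–180.9°] dwell: s stays 29.0000
seg 3 [180.9°–246.6°] uniform, h=28: θ=239.2° here. β=58.3, B=65.7. 28·58.3/65.7 = 24.8463 → s = 53.8463
radial distance = base radius + s = 24 + 53.8463 = 77.8463

77.8463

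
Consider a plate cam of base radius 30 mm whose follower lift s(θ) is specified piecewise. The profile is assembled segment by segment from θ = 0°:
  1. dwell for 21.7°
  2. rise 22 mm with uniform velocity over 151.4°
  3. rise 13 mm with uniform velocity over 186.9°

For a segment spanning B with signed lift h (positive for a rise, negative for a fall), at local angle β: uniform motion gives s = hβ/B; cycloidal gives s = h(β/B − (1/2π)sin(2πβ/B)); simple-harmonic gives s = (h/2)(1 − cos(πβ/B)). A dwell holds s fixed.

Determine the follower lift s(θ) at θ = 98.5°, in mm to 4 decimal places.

seg 1 [0°–21.7°] dwell: s stays 0.0000
seg 2 [21.7°–173.1°] uniform, h=22: θ=98.5° here. β=76.8, B=151.4. 22·76.8/151.4 = 11.1598 → s = 11.1598

11.1598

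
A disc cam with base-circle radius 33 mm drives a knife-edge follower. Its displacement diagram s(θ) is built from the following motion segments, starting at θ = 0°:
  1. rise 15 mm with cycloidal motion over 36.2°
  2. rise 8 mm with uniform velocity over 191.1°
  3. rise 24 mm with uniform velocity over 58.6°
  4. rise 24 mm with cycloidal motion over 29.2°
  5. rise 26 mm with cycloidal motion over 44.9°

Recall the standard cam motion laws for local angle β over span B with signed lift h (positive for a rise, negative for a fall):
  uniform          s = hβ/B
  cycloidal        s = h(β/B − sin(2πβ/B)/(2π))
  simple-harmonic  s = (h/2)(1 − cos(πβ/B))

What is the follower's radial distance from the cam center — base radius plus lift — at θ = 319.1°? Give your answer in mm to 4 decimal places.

seg 1 [0°–36.2°] cycloidal, h=15: full span → s += 15 → s = 15.0000
seg 2 [36.2°–227.3°] uniform, h=8: full span → s += 8 → s = 23.0000
seg 3 [227.3°–285.9°] uniform, h=24: full span → s += 24 → s = 47.0000
seg 4 [285.9°–315.1°] cycloidal, h=24: full span → s += 24 → s = 71.0000
seg 5 [315.1°–360°] cycloidal, h=26: θ=319.1° here. β=4, B=44.9. 26·(0.0891 − sin(2π·0.0891)/(2π)) = 0.1191 → s = 71.1191
radial distance = base radius + s = 33 + 71.1191 = 104.1191

104.1191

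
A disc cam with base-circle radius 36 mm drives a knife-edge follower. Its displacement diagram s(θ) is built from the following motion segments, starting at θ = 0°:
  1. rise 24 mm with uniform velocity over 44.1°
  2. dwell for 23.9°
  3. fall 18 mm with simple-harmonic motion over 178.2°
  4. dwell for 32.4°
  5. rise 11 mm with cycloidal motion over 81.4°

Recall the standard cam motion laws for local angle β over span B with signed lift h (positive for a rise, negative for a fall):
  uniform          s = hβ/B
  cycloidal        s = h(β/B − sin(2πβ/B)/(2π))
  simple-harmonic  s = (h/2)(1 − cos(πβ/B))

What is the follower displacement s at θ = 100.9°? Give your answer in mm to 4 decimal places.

seg 1 [0°–44.1°] uniform, h=24: full span → s += 24 → s = 24.0000
seg 2 [44.1°–68°] dwell: s stays 24.0000
seg 3 [68°–246.2°] simple-harmonic, h=-18: θ=100.9° here. β=32.9, B=178.2. -18/2·(1 − cos(π·0.1846)) = -1.4719 → s = 22.5281

22.5281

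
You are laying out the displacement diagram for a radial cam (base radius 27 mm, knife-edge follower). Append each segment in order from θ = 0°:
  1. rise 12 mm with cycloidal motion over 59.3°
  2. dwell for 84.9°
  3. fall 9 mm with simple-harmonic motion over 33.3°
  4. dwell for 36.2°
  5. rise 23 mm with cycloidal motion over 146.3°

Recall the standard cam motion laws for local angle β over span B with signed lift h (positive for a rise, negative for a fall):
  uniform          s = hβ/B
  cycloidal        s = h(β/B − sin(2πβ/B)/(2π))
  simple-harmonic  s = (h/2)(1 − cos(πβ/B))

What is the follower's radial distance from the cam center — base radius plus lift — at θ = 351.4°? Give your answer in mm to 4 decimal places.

seg 1 [0°–59.3°] cycloidal, h=12: full span → s += 12 → s = 12.0000
seg 2 [59.3°–144.2°] dwell: s stays 12.0000
seg 3 [144.2°–177.5°] simple-harmonic, h=-9: full span → s += -9 → s = 3.0000
seg 4 [177.5°–213.7°] dwell: s stays 3.0000
seg 5 [213.7°–360°] cycloidal, h=23: θ=351.4° here. β=137.7, B=146.3. 23·(0.9412 − sin(2π·0.9412)/(2π)) = 22.9695 → s = 25.9695
radial distance = base radius + s = 27 + 25.9695 = 52.9695

52.9695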